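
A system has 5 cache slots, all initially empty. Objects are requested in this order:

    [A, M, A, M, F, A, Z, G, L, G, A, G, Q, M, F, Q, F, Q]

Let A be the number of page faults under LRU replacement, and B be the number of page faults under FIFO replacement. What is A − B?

Under LRU: F F . . F . F F F . . . F F F . . . → 9 faults.
Under FIFO: F F . . F . F F F . F . F F F . . . → 10 faults.
A − B = 9 − 10 = -1.

-1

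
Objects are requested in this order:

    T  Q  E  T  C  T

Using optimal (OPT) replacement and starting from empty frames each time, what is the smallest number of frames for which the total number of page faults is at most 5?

f=1: 6 faults
f=2: 4 faults
f=3: 4 faults
f=4: 4 faults
Smallest f with faults ≤ 5 is 2.

2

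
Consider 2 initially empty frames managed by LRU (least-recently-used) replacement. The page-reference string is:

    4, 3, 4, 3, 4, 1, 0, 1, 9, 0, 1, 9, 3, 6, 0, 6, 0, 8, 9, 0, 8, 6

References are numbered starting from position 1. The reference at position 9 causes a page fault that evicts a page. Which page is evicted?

pos 1: 4: miss, frames (4)
pos 2: 3: miss, frames (4 3)
pos 3: 4: hit
pos 4: 3: hit
pos 5: 4: hit
pos 6: 1: miss, evict 3, frames (4 1)
pos 7: 0: miss, evict 4, frames (1 0)
pos 8: 1: hit
pos 9: 9: miss, evict 0, frames (1 9)
At position 9, page 0 is evicted.

0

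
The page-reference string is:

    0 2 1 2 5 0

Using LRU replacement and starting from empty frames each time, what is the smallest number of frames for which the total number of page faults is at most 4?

4

f=1: 6 faults
f=2: 5 faults
f=3: 5 faults
f=4: 4 faults
Smallest f with faults ≤ 4 is 4.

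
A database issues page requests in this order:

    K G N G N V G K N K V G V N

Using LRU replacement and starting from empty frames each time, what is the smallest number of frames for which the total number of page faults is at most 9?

3

f=1: 14 faults
f=2: 10 faults
f=3: 9 faults
f=4: 4 faults
Smallest f with faults ≤ 9 is 3.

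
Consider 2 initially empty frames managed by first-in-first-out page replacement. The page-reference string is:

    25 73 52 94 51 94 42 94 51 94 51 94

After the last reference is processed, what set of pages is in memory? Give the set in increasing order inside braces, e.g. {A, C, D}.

25: miss, frames (25)
73: miss, frames (25 73)
52: miss, evict 25, frames (73 52)
94: miss, evict 73, frames (52 94)
51: miss, evict 52, frames (94 51)
94: hit
42: miss, evict 94, frames (51 42)
94: miss, evict 51, frames (42 94)
51: miss, evict 42, frames (94 51)
94: hit
51: hit
94: hit

{51, 94}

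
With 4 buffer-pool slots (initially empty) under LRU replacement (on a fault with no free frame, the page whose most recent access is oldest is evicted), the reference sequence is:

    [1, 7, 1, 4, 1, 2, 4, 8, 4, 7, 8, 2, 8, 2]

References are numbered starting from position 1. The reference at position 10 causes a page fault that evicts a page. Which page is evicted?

pos 1: 1 → fault, frames [1]
pos 2: 7 → fault, frames [1, 7]
pos 3: 1 → hit
pos 4: 4 → fault, frames [7, 1, 4]
pos 5: 1 → hit
pos 6: 2 → fault, frames [7, 4, 1, 2]
pos 7: 4 → hit
pos 8: 8 → fault, evict 7, frames [1, 2, 4, 8]
pos 9: 4 → hit
pos 10: 7 → fault, evict 1, frames [2, 8, 4, 7]
At position 10, page 1 is evicted.

1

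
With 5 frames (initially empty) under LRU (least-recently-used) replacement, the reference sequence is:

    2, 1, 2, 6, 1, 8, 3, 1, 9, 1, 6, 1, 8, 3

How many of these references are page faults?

2: fault, frames {2}
1: fault, frames {2,1}
2: hit
6: fault, frames {1,2,6}
1: hit
8: fault, frames {2,6,1,8}
3: fault, frames {2,6,1,8,3}
1: hit
9: fault, evict 2, frames {6,8,3,1,9}
1: hit
6: hit
1: hit
8: hit
3: hit
Page faults: 6.

6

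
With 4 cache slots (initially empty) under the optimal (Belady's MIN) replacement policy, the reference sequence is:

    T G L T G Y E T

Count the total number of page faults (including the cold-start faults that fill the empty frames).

T → miss, frames [T]
G → miss, frames [T, G]
L → miss, frames [T, G, L]
T → hit
G → hit
Y → miss, frames [T, G, L, Y]
E → miss, evict Y, frames [T, G, L, E]
T → hit
Page faults: 5.

5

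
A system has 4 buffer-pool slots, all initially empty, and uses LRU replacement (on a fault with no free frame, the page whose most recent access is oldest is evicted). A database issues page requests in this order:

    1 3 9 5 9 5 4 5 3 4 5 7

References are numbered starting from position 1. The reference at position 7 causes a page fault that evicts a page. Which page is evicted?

1

pos 1: 1 -> fault, frames (1)
pos 2: 3 -> fault, frames (1 3)
pos 3: 9 -> fault, frames (1 3 9)
pos 4: 5 -> fault, frames (1 3 9 5)
pos 5: 9 -> hit
pos 6: 5 -> hit
pos 7: 4 -> fault, evict 1, frames (3 9 5 4)
At position 7, page 1 is evicted.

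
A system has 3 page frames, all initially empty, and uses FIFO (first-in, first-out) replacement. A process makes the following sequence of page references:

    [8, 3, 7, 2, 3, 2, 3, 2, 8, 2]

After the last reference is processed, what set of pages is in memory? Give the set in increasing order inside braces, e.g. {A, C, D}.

{2, 7, 8}

8 → fault, frames [8]
3 → fault, frames [8, 3]
7 → fault, frames [8, 3, 7]
2 → fault, evict 8, frames [3, 7, 2]
3 → hit
2 → hit
3 → hit
2 → hit
8 → fault, evict 3, frames [7, 2, 8]
2 → hit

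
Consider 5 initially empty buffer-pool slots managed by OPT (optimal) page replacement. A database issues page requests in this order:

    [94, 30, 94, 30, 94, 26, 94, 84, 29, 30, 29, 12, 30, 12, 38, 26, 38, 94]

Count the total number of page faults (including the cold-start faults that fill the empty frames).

94 -> fault, frames {94}
30 -> fault, frames {94,30}
94 -> hit
30 -> hit
94 -> hit
26 -> fault, frames {94,30,26}
94 -> hit
84 -> fault, frames {94,30,26,84}
29 -> fault, frames {94,30,26,84,29}
30 -> hit
29 -> hit
12 -> fault, evict 29, frames {94,30,26,84,12}
30 -> hit
12 -> hit
38 -> fault, evict 12, frames {94,30,26,84,38}
26 -> hit
38 -> hit
94 -> hit
Page faults: 7.

7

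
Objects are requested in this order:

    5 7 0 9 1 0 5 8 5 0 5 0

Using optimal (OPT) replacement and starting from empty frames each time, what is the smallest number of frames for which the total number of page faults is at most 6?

f=1: 12 faults
f=2: 8 faults
f=3: 6 faults
f=4: 6 faults
f=5: 6 faults
f=6: 6 faults
Smallest f with faults ≤ 6 is 3.

3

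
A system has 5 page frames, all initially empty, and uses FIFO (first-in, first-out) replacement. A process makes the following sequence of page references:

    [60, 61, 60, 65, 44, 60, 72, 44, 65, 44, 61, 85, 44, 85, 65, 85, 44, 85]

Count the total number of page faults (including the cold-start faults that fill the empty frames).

6

60 -> fault, frames (60)
61 -> fault, frames (60 61)
60 -> hit
65 -> fault, frames (60 61 65)
44 -> fault, frames (60 61 65 44)
60 -> hit
72 -> fault, frames (60 61 65 44 72)
44 -> hit
65 -> hit
44 -> hit
61 -> hit
85 -> fault, evict 60, frames (61 65 44 72 85)
44 -> hit
85 -> hit
65 -> hit
85 -> hit
44 -> hit
85 -> hit
Page faults: 6.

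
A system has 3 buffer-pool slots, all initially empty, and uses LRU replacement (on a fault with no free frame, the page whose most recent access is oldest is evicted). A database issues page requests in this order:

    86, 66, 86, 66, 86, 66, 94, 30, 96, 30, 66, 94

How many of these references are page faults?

86 → fault, frames (86)
66 → fault, frames (86 66)
86 → hit
66 → hit
86 → hit
66 → hit
94 → fault, frames (86 66 94)
30 → fault, evict 86, frames (66 94 30)
96 → fault, evict 66, frames (94 30 96)
30 → hit
66 → fault, evict 94, frames (96 30 66)
94 → fault, evict 96, frames (30 66 94)
Page faults: 7.

7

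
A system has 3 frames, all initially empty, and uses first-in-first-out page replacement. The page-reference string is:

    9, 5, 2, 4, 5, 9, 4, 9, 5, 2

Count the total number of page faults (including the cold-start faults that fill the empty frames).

9 → fault, frames [9]
5 → fault, frames [9, 5]
2 → fault, frames [9, 5, 2]
4 → fault, evict 9, frames [5, 2, 4]
5 → hit
9 → fault, evict 5, frames [2, 4, 9]
4 → hit
9 → hit
5 → fault, evict 2, frames [4, 9, 5]
2 → fault, evict 4, frames [9, 5, 2]
Page faults: 7.

7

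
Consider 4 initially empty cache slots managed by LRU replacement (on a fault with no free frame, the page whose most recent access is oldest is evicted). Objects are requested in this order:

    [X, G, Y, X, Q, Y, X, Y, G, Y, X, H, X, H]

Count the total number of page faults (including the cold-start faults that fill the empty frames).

5

X: fault, frames [X]
G: fault, frames [X, G]
Y: fault, frames [X, G, Y]
X: hit
Q: fault, frames [G, Y, X, Q]
Y: hit
X: hit
Y: hit
G: hit
Y: hit
X: hit
H: fault, evict Q, frames [G, Y, X, H]
X: hit
H: hit
Page faults: 5.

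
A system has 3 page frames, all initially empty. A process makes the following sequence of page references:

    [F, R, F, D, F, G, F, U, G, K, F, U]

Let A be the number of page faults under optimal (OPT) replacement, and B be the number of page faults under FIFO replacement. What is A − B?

-1

Under OPT: F F . F . F . F . F . . → 6 faults.
Under FIFO: F F . F . F F F . F . . → 7 faults.
A − B = 6 − 7 = -1.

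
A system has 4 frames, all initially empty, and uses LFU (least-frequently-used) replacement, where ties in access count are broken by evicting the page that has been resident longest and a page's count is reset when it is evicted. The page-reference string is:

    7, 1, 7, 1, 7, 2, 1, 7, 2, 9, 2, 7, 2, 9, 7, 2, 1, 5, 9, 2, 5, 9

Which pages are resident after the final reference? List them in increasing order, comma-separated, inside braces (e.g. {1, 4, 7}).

7 → miss, frames [7]
1 → miss, frames [7, 1]
7 → hit
1 → hit
7 → hit
2 → miss, frames [7, 1, 2]
1 → hit
7 → hit
2 → hit
9 → miss, frames [7, 1, 2, 9]
2 → hit
7 → hit
2 → hit
9 → hit
7 → hit
2 → hit
1 → hit
5 → miss, evict 9, frames [7, 1, 2, 5]
9 → miss, evict 5, frames [7, 1, 2, 9]
2 → hit
5 → miss, evict 9, frames [7, 1, 2, 5]
9 → miss, evict 5, frames [7, 1, 2, 9]

{1, 2, 7, 9}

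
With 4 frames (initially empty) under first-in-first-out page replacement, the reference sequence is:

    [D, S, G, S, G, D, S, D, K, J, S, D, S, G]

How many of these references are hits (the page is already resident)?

D: miss, frames [D]
S: miss, frames [D, S]
G: miss, frames [D, S, G]
S: hit
G: hit
D: hit
S: hit
D: hit
K: miss, frames [D, S, G, K]
J: miss, evict D, frames [S, G, K, J]
S: hit
D: miss, evict S, frames [G, K, J, D]
S: miss, evict G, frames [K, J, D, S]
G: miss, evict K, frames [J, D, S, G]
Hits: 6.

6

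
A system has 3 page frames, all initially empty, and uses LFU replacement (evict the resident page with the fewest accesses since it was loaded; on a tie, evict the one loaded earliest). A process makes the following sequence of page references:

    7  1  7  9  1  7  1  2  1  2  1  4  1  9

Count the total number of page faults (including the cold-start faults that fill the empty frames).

6

7 -> miss, frames (7)
1 -> miss, frames (7 1)
7 -> hit
9 -> miss, frames (7 1 9)
1 -> hit
7 -> hit
1 -> hit
2 -> miss, evict 9, frames (7 1 2)
1 -> hit
2 -> hit
1 -> hit
4 -> miss, evict 2, frames (7 1 4)
1 -> hit
9 -> miss, evict 4, frames (7 1 9)
Page faults: 6.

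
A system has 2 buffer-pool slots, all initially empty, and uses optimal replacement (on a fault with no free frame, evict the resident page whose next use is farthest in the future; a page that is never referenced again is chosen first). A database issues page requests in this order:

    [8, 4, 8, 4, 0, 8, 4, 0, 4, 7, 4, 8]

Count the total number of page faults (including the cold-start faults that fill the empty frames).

6

8: miss, frames [8]
4: miss, frames [8, 4]
8: hit
4: hit
0: miss, evict 4, frames [8, 0]
8: hit
4: miss, evict 8, frames [0, 4]
0: hit
4: hit
7: miss, evict 0, frames [4, 7]
4: hit
8: miss, evict 7, frames [4, 8]
Page faults: 6.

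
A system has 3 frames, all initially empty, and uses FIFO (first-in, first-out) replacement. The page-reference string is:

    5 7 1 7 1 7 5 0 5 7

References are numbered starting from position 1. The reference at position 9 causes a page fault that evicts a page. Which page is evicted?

pos 1: 5 → miss, frames (5)
pos 2: 7 → miss, frames (5 7)
pos 3: 1 → miss, frames (5 7 1)
pos 4: 7 → hit
pos 5: 1 → hit
pos 6: 7 → hit
pos 7: 5 → hit
pos 8: 0 → miss, evict 5, frames (7 1 0)
pos 9: 5 → miss, evict 7, frames (1 0 5)
At position 9, page 7 is evicted.

7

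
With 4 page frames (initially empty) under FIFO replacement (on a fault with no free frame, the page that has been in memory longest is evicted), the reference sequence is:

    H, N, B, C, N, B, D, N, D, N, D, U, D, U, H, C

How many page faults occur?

7

H: miss, frames (H)
N: miss, frames (H N)
B: miss, frames (H N B)
C: miss, frames (H N B C)
N: hit
B: hit
D: miss, evict H, frames (N B C D)
N: hit
D: hit
N: hit
D: hit
U: miss, evict N, frames (B C D U)
D: hit
U: hit
H: miss, evict B, frames (C D U H)
C: hit
Page faults: 7.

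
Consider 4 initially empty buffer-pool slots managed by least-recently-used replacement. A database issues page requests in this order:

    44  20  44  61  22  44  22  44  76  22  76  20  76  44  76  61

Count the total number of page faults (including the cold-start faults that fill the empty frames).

7

44 → miss, frames {44}
20 → miss, frames {44,20}
44 → hit
61 → miss, frames {20,44,61}
22 → miss, frames {20,44,61,22}
44 → hit
22 → hit
44 → hit
76 → miss, evict 20, frames {61,22,44,76}
22 → hit
76 → hit
20 → miss, evict 61, frames {44,22,76,20}
76 → hit
44 → hit
76 → hit
61 → miss, evict 22, frames {20,44,76,61}
Page faults: 7.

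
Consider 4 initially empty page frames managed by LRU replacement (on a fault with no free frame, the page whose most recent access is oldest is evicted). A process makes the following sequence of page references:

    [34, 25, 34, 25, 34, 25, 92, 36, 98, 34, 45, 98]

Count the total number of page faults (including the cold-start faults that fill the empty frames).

34 → fault, frames (34)
25 → fault, frames (34 25)
34 → hit
25 → hit
34 → hit
25 → hit
92 → fault, frames (34 25 92)
36 → fault, frames (34 25 92 36)
98 → fault, evict 34, frames (25 92 36 98)
34 → fault, evict 25, frames (92 36 98 34)
45 → fault, evict 92, frames (36 98 34 45)
98 → hit
Page faults: 7.

7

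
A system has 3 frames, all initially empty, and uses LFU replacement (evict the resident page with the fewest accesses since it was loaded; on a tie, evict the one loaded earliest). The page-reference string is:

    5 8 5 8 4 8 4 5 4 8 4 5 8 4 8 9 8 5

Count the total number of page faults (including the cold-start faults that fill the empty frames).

5 → miss, frames {5}
8 → miss, frames {5,8}
5 → hit
8 → hit
4 → miss, frames {5,8,4}
8 → hit
4 → hit
5 → hit
4 → hit
8 → hit
4 → hit
5 → hit
8 → hit
4 → hit
8 → hit
9 → miss, evict 5, frames {8,4,9}
8 → hit
5 → miss, evict 9, frames {8,4,5}
Page faults: 5.

5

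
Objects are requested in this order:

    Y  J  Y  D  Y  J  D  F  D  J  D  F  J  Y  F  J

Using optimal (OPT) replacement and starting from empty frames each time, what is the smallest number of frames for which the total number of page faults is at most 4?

f=1: 16 faults
f=2: 9 faults
f=3: 5 faults
f=4: 4 faults
Smallest f with faults ≤ 4 is 4.

4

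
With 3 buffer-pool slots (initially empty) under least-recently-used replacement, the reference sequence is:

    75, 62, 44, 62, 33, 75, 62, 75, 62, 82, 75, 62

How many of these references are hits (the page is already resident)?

75: fault, frames (75)
62: fault, frames (75 62)
44: fault, frames (75 62 44)
62: hit
33: fault, evict 75, frames (44 62 33)
75: fault, evict 44, frames (62 33 75)
62: hit
75: hit
62: hit
82: fault, evict 33, frames (75 62 82)
75: hit
62: hit
Hits: 6.

6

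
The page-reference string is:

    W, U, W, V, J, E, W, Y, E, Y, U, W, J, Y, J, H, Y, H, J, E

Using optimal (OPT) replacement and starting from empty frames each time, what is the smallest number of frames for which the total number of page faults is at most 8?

4

f=1: 20 faults
f=2: 12 faults
f=3: 10 faults
f=4: 8 faults
f=5: 7 faults
f=6: 7 faults
f=7: 7 faults
Smallest f with faults ≤ 8 is 4.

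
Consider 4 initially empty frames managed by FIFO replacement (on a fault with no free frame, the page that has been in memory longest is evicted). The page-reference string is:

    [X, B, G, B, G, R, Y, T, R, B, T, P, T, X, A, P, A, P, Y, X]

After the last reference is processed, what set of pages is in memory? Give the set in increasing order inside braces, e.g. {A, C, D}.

{A, P, X, Y}

X → miss, frames {X}
B → miss, frames {X,B}
G → miss, frames {X,B,G}
B → hit
G → hit
R → miss, frames {X,B,G,R}
Y → miss, evict X, frames {B,G,R,Y}
T → miss, evict B, frames {G,R,Y,T}
R → hit
B → miss, evict G, frames {R,Y,T,B}
T → hit
P → miss, evict R, frames {Y,T,B,P}
T → hit
X → miss, evict Y, frames {T,B,P,X}
A → miss, evict T, frames {B,P,X,A}
P → hit
A → hit
P → hit
Y → miss, evict B, frames {P,X,A,Y}
X → hit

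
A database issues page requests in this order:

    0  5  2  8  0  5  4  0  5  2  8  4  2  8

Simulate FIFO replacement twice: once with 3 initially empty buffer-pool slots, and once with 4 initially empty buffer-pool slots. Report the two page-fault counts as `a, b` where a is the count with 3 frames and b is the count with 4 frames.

9, 10

3 frames: F F F F F F F . . F F . . . → 9 faults.
4 frames: F F F F . . F F F F F F . . → 10 faults.
10 > 9: adding a frame increased faults — Belady's anomaly.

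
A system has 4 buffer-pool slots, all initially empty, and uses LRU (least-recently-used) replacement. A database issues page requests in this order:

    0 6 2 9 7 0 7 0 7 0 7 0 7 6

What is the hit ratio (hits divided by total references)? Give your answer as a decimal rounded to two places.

0 -> fault, frames (0)
6 -> fault, frames (0 6)
2 -> fault, frames (0 6 2)
9 -> fault, frames (0 6 2 9)
7 -> fault, evict 0, frames (6 2 9 7)
0 -> fault, evict 6, frames (2 9 7 0)
7 -> hit
0 -> hit
7 -> hit
0 -> hit
7 -> hit
0 -> hit
7 -> hit
6 -> fault, evict 2, frames (9 0 7 6)
Hits: 7 of 14 references → 7/14 = 0.5000.

0.50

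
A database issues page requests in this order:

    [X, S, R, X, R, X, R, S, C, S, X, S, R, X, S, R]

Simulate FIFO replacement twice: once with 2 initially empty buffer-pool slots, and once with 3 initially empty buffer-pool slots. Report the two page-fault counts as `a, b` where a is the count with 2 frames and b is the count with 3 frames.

2 frames: F F F F . . . F F . F F F F F F → 12 faults.
3 frames: F F F . . . . . F . F F F . . . → 7 faults.
7 < 12: adding a frame reduced faults, as is typical.

12, 7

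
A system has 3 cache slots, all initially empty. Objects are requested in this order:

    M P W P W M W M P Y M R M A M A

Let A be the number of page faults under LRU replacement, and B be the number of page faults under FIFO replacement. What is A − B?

-1

Under LRU: F F F . . . . . . F . F . F . . → 6 faults.
Under FIFO: F F F . . . . . . F F F . F . . → 7 faults.
A − B = 6 − 7 = -1.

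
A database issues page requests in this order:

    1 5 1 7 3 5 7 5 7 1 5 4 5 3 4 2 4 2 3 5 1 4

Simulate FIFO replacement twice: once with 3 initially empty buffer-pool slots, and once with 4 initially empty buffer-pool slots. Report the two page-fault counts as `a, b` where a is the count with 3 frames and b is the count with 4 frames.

12, 8

3 frames: F F . F F . . . . F F F . F . F . . . F F F → 12 faults.
4 frames: F F . F F . . . . . . F . . . F . . . F F . → 8 faults.
8 < 12: adding a frame reduced faults, as is typical.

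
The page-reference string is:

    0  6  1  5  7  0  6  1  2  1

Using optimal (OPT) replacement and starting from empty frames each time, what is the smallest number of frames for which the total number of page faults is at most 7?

3

f=1: 10 faults
f=2: 8 faults
f=3: 7 faults
f=4: 6 faults
f=5: 6 faults
f=6: 6 faults
Smallest f with faults ≤ 7 is 3.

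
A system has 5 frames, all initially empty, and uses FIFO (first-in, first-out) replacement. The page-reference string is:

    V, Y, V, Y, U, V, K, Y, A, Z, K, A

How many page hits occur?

V: miss, frames (V)
Y: miss, frames (V Y)
V: hit
Y: hit
U: miss, frames (V Y U)
V: hit
K: miss, frames (V Y U K)
Y: hit
A: miss, frames (V Y U K A)
Z: miss, evict V, frames (Y U K A Z)
K: hit
A: hit
Hits: 6.

6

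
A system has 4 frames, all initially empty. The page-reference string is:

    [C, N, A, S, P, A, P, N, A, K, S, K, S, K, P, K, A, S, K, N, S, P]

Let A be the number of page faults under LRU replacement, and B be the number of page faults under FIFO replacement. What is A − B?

Under LRU: F F F F F . . . . F F . . . F . . . . F . F → 10 faults.
Under FIFO: F F F F F . . . . F . . . . . . . . . F . . → 7 faults.
A − B = 10 − 7 = 3.

3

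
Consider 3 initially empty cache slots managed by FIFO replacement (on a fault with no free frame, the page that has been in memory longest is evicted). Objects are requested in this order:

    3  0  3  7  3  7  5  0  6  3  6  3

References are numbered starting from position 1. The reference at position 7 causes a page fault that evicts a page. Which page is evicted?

3

pos 1: 3: fault, frames [3]
pos 2: 0: fault, frames [3, 0]
pos 3: 3: hit
pos 4: 7: fault, frames [3, 0, 7]
pos 5: 3: hit
pos 6: 7: hit
pos 7: 5: fault, evict 3, frames [0, 7, 5]
At position 7, page 3 is evicted.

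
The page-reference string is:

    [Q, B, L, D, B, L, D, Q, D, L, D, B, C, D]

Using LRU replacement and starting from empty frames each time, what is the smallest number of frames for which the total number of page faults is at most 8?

3

f=1: 14 faults
f=2: 12 faults
f=3: 7 faults
f=4: 5 faults
f=5: 5 faults
Smallest f with faults ≤ 8 is 3.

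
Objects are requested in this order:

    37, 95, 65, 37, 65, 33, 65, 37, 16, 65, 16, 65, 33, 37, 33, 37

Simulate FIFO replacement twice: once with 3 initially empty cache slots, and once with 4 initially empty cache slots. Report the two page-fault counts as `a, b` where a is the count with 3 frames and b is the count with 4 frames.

3 frames: F F F . . F . F F F . . F F . . → 9 faults.
4 frames: F F F . . F . . F . . . . F . . → 6 faults.
6 < 9: adding a frame reduced faults, as is typical.

9, 6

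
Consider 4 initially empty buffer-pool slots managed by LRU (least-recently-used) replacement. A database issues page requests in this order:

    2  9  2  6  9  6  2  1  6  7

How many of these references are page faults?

2 → miss, frames [2]
9 → miss, frames [2, 9]
2 → hit
6 → miss, frames [9, 2, 6]
9 → hit
6 → hit
2 → hit
1 → miss, frames [9, 6, 2, 1]
6 → hit
7 → miss, evict 9, frames [2, 1, 6, 7]
Page faults: 5.

5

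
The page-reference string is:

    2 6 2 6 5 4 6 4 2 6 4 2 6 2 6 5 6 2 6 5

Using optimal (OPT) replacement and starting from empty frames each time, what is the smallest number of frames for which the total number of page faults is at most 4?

f=1: 20 faults
f=2: 10 faults
f=3: 5 faults
f=4: 4 faults
Smallest f with faults ≤ 4 is 4.

4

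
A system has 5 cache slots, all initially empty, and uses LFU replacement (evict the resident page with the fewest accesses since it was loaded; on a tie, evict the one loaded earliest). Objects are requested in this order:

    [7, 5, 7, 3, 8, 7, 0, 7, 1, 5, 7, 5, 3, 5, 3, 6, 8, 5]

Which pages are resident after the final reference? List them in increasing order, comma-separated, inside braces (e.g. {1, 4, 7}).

{3, 5, 6, 7, 8}

7 -> miss, frames [7]
5 -> miss, frames [7, 5]
7 -> hit
3 -> miss, frames [7, 5, 3]
8 -> miss, frames [7, 5, 3, 8]
7 -> hit
0 -> miss, frames [7, 5, 3, 8, 0]
7 -> hit
1 -> miss, evict 5, frames [7, 3, 8, 0, 1]
5 -> miss, evict 3, frames [7, 8, 0, 1, 5]
7 -> hit
5 -> hit
3 -> miss, evict 8, frames [7, 0, 1, 5, 3]
5 -> hit
3 -> hit
6 -> miss, evict 0, frames [7, 1, 5, 3, 6]
8 -> miss, evict 1, frames [7, 5, 3, 6, 8]
5 -> hit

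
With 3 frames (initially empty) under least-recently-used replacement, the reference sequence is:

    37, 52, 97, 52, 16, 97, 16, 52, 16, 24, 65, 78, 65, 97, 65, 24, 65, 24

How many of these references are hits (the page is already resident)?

37 -> fault, frames {37}
52 -> fault, frames {37,52}
97 -> fault, frames {37,52,97}
52 -> hit
16 -> fault, evict 37, frames {97,52,16}
97 -> hit
16 -> hit
52 -> hit
16 -> hit
24 -> fault, evict 97, frames {52,16,24}
65 -> fault, evict 52, frames {16,24,65}
78 -> fault, evict 16, frames {24,65,78}
65 -> hit
97 -> fault, evict 24, frames {78,65,97}
65 -> hit
24 -> fault, evict 78, frames {97,65,24}
65 -> hit
24 -> hit
Hits: 9.

9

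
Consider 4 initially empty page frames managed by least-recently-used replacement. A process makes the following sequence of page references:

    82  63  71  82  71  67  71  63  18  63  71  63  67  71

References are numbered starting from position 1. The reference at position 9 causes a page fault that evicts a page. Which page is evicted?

pos 1: 82 → miss, frames [82]
pos 2: 63 → miss, frames [82, 63]
pos 3: 71 → miss, frames [82, 63, 71]
pos 4: 82 → hit
pos 5: 71 → hit
pos 6: 67 → miss, frames [63, 82, 71, 67]
pos 7: 71 → hit
pos 8: 63 → hit
pos 9: 18 → miss, evict 82, frames [67, 71, 63, 18]
At position 9, page 82 is evicted.

82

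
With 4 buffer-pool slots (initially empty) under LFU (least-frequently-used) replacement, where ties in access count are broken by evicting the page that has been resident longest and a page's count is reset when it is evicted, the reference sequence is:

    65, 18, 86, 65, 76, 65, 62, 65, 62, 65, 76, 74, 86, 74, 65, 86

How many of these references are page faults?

9

65: fault, frames (65)
18: fault, frames (65 18)
86: fault, frames (65 18 86)
65: hit
76: fault, frames (65 18 86 76)
65: hit
62: fault, evict 18, frames (65 86 76 62)
65: hit
62: hit
65: hit
76: hit
74: fault, evict 86, frames (65 76 62 74)
86: fault, evict 74, frames (65 76 62 86)
74: fault, evict 86, frames (65 76 62 74)
65: hit
86: fault, evict 74, frames (65 76 62 86)
Page faults: 9.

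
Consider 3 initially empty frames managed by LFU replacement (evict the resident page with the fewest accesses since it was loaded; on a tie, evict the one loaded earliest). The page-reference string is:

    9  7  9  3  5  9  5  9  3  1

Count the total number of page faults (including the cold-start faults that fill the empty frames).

9 -> fault, frames {9}
7 -> fault, frames {9,7}
9 -> hit
3 -> fault, frames {9,7,3}
5 -> fault, evict 7, frames {9,3,5}
9 -> hit
5 -> hit
9 -> hit
3 -> hit
1 -> fault, evict 3, frames {9,5,1}
Page faults: 5.

5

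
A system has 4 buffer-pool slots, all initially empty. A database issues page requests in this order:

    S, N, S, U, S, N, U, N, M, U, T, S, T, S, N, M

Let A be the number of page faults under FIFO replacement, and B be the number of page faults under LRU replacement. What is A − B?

-1

Under FIFO: F F . F . . . . F . F F . . F . → 7 faults.
Under LRU: F F . F . . . . F . F F . . F F → 8 faults.
A − B = 7 − 8 = -1.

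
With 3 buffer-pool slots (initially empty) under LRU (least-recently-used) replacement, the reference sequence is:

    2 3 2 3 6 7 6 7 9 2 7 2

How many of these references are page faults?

6

2 → fault, frames (2)
3 → fault, frames (2 3)
2 → hit
3 → hit
6 → fault, frames (2 3 6)
7 → fault, evict 2, frames (3 6 7)
6 → hit
7 → hit
9 → fault, evict 3, frames (6 7 9)
2 → fault, evict 6, frames (7 9 2)
7 → hit
2 → hit
Page faults: 6.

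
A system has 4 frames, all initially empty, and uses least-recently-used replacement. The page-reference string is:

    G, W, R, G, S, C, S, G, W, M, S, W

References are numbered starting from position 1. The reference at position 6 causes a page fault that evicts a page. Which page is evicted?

pos 1: G → fault, frames (G)
pos 2: W → fault, frames (G W)
pos 3: R → fault, frames (G W R)
pos 4: G → hit
pos 5: S → fault, frames (W R G S)
pos 6: C → fault, evict W, frames (R G S C)
At position 6, page W is evicted.

W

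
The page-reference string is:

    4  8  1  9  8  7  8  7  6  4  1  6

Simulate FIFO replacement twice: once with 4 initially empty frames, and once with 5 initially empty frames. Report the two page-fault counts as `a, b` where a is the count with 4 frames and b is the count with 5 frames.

4 frames: F F F F . F . . F F F . → 8 faults.
5 frames: F F F F . F . . F F . . → 7 faults.
7 < 8: adding a frame reduced faults, as is typical.

8, 7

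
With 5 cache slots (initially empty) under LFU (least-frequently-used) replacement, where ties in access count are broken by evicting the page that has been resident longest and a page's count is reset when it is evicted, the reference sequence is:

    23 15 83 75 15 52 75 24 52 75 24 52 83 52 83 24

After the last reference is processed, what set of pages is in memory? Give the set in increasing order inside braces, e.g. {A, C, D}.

23 → miss, frames [23]
15 → miss, frames [23, 15]
83 → miss, frames [23, 15, 83]
75 → miss, frames [23, 15, 83, 75]
15 → hit
52 → miss, frames [23, 15, 83, 75, 52]
75 → hit
24 → miss, evict 23, frames [15, 83, 75, 52, 24]
52 → hit
75 → hit
24 → hit
52 → hit
83 → hit
52 → hit
83 → hit
24 → hit

{15, 24, 52, 75, 83}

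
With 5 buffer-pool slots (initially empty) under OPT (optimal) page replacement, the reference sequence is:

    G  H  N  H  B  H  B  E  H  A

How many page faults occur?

6

G -> fault, frames {G}
H -> fault, frames {G,H}
N -> fault, frames {G,H,N}
H -> hit
B -> fault, frames {G,H,N,B}
H -> hit
B -> hit
E -> fault, frames {G,H,N,B,E}
H -> hit
A -> fault, evict E, frames {G,H,N,B,A}
Page faults: 6.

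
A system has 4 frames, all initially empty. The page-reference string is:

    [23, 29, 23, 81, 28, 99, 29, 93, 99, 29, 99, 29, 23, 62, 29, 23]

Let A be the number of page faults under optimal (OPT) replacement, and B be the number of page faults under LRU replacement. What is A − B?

-2

Under OPT: F F . F F F . F . . . . . F . . → 7 faults.
Under LRU: F F . F F F F F . . . . F F . . → 9 faults.
A − B = 7 − 9 = -2.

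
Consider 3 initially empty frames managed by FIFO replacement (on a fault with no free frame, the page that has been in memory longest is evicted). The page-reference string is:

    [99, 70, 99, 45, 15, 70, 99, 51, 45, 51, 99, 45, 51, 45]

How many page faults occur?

99: fault, frames {99}
70: fault, frames {99,70}
99: hit
45: fault, frames {99,70,45}
15: fault, evict 99, frames {70,45,15}
70: hit
99: fault, evict 70, frames {45,15,99}
51: fault, evict 45, frames {15,99,51}
45: fault, evict 15, frames {99,51,45}
51: hit
99: hit
45: hit
51: hit
45: hit
Page faults: 7.

7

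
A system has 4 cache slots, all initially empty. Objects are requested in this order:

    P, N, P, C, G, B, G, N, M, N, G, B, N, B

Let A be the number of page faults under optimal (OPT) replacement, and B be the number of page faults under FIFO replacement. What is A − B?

-1

Under OPT: F F . F F F . . F . . . . . → 6 faults.
Under FIFO: F F . F F F . . F F . . . . → 7 faults.
A − B = 6 − 7 = -1.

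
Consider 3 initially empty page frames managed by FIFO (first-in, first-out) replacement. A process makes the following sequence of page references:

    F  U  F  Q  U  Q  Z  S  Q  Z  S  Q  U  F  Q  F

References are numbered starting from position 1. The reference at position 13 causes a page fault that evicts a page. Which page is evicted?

Q

pos 1: F → fault, frames (F)
pos 2: U → fault, frames (F U)
pos 3: F → hit
pos 4: Q → fault, frames (F U Q)
pos 5: U → hit
pos 6: Q → hit
pos 7: Z → fault, evict F, frames (U Q Z)
pos 8: S → fault, evict U, frames (Q Z S)
pos 9: Q → hit
pos 10: Z → hit
pos 11: S → hit
pos 12: Q → hit
pos 13: U → fault, evict Q, frames (Z S U)
At position 13, page Q is evicted.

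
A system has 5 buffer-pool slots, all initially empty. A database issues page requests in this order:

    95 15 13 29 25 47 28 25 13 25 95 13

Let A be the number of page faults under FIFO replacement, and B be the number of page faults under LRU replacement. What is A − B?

Under FIFO: F F F F F F F . . . F F → 9 faults.
Under LRU: F F F F F F F . . . F . → 8 faults.
A − B = 9 − 8 = 1.

1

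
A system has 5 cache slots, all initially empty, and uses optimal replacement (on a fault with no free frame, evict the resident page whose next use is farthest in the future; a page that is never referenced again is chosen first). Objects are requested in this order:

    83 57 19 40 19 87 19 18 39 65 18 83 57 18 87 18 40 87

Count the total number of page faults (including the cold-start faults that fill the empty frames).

9

83 -> miss, frames [83]
57 -> miss, frames [83, 57]
19 -> miss, frames [83, 57, 19]
40 -> miss, frames [83, 57, 19, 40]
19 -> hit
87 -> miss, frames [83, 57, 19, 40, 87]
19 -> hit
18 -> miss, evict 19, frames [83, 57, 40, 87, 18]
39 -> miss, evict 40, frames [83, 57, 87, 18, 39]
65 -> miss, evict 39, frames [83, 57, 87, 18, 65]
18 -> hit
83 -> hit
57 -> hit
18 -> hit
87 -> hit
18 -> hit
40 -> miss, evict 65, frames [83, 57, 87, 18, 40]
87 -> hit
Page faults: 9.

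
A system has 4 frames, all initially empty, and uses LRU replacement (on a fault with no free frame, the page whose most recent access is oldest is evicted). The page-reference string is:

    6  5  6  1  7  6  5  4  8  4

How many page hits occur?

4

6 -> miss, frames (6)
5 -> miss, frames (6 5)
6 -> hit
1 -> miss, frames (5 6 1)
7 -> miss, frames (5 6 1 7)
6 -> hit
5 -> hit
4 -> miss, evict 1, frames (7 6 5 4)
8 -> miss, evict 7, frames (6 5 4 8)
4 -> hit
Hits: 4.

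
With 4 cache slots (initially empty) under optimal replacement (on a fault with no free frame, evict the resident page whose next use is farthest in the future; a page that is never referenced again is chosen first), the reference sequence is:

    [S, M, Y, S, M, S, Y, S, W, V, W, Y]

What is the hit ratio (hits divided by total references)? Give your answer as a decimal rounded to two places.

0.58

S: fault, frames [S]
M: fault, frames [S, M]
Y: fault, frames [S, M, Y]
S: hit
M: hit
S: hit
Y: hit
S: hit
W: fault, frames [S, M, Y, W]
V: fault, evict M, frames [S, Y, W, V]
W: hit
Y: hit
Hits: 7 of 12 references → 7/12 = 0.5833.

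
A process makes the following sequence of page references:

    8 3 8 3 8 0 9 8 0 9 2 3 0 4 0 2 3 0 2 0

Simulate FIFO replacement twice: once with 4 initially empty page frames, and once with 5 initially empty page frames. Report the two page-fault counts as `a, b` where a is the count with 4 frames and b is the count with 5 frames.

4 frames: F F . . . F F . . . F . . F . . F F . . → 8 faults.
5 frames: F F . . . F F . . . F . . F . . . . . . → 6 faults.
6 < 8: adding a frame reduced faults, as is typical.

8, 6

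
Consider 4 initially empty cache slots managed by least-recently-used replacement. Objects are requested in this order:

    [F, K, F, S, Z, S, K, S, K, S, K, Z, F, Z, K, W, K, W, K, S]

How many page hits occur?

14

F → fault, frames {F}
K → fault, frames {F,K}
F → hit
S → fault, frames {K,F,S}
Z → fault, frames {K,F,S,Z}
S → hit
K → hit
S → hit
K → hit
S → hit
K → hit
Z → hit
F → hit
Z → hit
K → hit
W → fault, evict S, frames {F,Z,K,W}
K → hit
W → hit
K → hit
S → fault, evict F, frames {Z,W,K,S}
Hits: 14.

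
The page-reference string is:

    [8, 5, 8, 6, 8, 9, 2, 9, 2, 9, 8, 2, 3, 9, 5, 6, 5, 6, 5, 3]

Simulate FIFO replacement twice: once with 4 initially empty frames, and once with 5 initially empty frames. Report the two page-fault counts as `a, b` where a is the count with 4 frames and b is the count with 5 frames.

9, 6

4 frames: F F . F . F F . . . F . F . F F . . . . → 9 faults.
5 frames: F F . F . F F . . . . . F . . . . . . . → 6 faults.
6 < 9: adding a frame reduced faults, as is typical.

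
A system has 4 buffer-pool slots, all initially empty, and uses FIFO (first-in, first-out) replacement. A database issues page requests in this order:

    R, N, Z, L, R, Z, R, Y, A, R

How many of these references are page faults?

7

R: miss, frames {R}
N: miss, frames {R,N}
Z: miss, frames {R,N,Z}
L: miss, frames {R,N,Z,L}
R: hit
Z: hit
R: hit
Y: miss, evict R, frames {N,Z,L,Y}
A: miss, evict N, frames {Z,L,Y,A}
R: miss, evict Z, frames {L,Y,A,R}
Page faults: 7.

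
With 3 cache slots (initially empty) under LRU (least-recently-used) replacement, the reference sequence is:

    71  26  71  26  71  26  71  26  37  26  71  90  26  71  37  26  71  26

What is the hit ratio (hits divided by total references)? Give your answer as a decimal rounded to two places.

71 -> fault, frames {71}
26 -> fault, frames {71,26}
71 -> hit
26 -> hit
71 -> hit
26 -> hit
71 -> hit
26 -> hit
37 -> fault, frames {71,26,37}
26 -> hit
71 -> hit
90 -> fault, evict 37, frames {26,71,90}
26 -> hit
71 -> hit
37 -> fault, evict 90, frames {26,71,37}
26 -> hit
71 -> hit
26 -> hit
Hits: 13 of 18 references → 13/18 = 0.7222.

0.72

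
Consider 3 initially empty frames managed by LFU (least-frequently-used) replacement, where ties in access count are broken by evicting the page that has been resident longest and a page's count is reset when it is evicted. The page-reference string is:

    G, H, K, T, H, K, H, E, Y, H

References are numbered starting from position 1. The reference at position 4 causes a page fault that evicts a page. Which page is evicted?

pos 1: G → miss, frames [G]
pos 2: H → miss, frames [G, H]
pos 3: K → miss, frames [G, H, K]
pos 4: T → miss, evict G, frames [H, K, T]
At position 4, page G is evicted.

G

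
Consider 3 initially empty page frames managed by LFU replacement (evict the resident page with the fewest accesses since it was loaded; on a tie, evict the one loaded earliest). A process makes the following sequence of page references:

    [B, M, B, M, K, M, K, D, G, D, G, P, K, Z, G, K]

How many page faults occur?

B → miss, frames {B}
M → miss, frames {B,M}
B → hit
M → hit
K → miss, frames {B,M,K}
M → hit
K → hit
D → miss, evict B, frames {M,K,D}
G → miss, evict D, frames {M,K,G}
D → miss, evict G, frames {M,K,D}
G → miss, evict D, frames {M,K,G}
P → miss, evict G, frames {M,K,P}
K → hit
Z → miss, evict P, frames {M,K,Z}
G → miss, evict Z, frames {M,K,G}
K → hit
Page faults: 10.

10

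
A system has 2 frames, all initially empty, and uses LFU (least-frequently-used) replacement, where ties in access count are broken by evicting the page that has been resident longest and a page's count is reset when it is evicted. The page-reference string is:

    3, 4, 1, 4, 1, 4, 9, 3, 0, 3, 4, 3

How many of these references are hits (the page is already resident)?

5

3 -> fault, frames {3}
4 -> fault, frames {3,4}
1 -> fault, evict 3, frames {4,1}
4 -> hit
1 -> hit
4 -> hit
9 -> fault, evict 1, frames {4,9}
3 -> fault, evict 9, frames {4,3}
0 -> fault, evict 3, frames {4,0}
3 -> fault, evict 0, frames {4,3}
4 -> hit
3 -> hit
Hits: 5.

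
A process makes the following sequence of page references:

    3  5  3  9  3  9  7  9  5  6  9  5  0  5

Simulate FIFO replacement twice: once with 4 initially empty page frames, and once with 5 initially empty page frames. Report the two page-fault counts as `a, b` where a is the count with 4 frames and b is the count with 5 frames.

4 frames: F F . F . . F . . F . . F F → 7 faults.
5 frames: F F . F . . F . . F . . F . → 6 faults.
6 < 7: adding a frame reduced faults, as is typical.

7, 6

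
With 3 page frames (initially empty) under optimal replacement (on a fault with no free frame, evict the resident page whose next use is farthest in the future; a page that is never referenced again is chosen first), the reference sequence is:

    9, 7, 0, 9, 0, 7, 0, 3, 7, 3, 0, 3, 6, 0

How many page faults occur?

5

9 → fault, frames (9)
7 → fault, frames (9 7)
0 → fault, frames (9 7 0)
9 → hit
0 → hit
7 → hit
0 → hit
3 → fault, evict 9, frames (7 0 3)
7 → hit
3 → hit
0 → hit
3 → hit
6 → fault, evict 3, frames (7 0 6)
0 → hit
Page faults: 5.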